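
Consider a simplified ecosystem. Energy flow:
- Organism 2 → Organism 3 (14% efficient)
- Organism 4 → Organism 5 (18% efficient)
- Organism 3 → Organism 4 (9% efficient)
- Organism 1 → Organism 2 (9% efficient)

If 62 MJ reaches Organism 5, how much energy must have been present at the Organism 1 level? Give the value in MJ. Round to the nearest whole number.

Cumulative transfer efficiency: 0.09 × 0.14 × 0.09 × 0.18 = 0.00020412
Organism 1 energy = 62 / 0.00020412 = 303743 MJ

303743 MJ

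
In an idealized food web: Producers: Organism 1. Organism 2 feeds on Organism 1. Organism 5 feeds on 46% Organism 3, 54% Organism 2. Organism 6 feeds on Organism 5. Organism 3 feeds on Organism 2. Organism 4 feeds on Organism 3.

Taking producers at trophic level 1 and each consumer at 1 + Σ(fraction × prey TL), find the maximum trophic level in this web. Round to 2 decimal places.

4.46

Organism 2: 1 + 1 = 2
Organism 3: 1 + 2 = 3
Organism 4: 1 + 3 = 4
Organism 5: 1 + (0.46×3 + 0.54×2) = 3.46
Organism 6: 1 + 3.46 = 4.46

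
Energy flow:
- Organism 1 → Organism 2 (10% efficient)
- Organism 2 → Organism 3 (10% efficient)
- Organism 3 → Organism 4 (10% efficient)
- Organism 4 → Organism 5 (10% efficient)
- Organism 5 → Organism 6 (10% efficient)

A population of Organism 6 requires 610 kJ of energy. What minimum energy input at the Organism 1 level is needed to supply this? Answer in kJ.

Cumulative transfer efficiency: 0.1 × 0.1 × 0.1 × 0.1 × 0.1 = 0.00001
Organism 1 energy = 610 / 0.00001 = 61000000 kJ

61000000 kJ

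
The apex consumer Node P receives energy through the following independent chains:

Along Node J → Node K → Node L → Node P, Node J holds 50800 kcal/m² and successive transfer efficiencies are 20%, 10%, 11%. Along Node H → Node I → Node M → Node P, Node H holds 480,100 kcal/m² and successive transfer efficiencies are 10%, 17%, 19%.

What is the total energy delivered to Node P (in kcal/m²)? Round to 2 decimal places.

Via Node J: 50800 × 0.2 × 0.1 × 0.11 = 111.76 kcal/m²
Via Node H: 480100 × 0.1 × 0.17 × 0.19 = 1550.723 kcal/m²
Total at Node P: 111.76 + 1550.723 = 1662.483 kcal/m²

1662.48 kcal/m²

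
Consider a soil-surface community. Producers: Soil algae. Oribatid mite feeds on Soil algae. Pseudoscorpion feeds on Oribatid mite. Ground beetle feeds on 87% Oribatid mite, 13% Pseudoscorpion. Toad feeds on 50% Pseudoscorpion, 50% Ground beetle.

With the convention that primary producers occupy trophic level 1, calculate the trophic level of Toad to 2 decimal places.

Oribatid mite: 1 + 1 = 2
Pseudoscorpion: 1 + 2 = 3
Ground beetle: 1 + (0.87×2 + 0.13×3) = 3.13
Toad: 1 + (0.5×3 + 0.5×3.13) = 4.065

4.07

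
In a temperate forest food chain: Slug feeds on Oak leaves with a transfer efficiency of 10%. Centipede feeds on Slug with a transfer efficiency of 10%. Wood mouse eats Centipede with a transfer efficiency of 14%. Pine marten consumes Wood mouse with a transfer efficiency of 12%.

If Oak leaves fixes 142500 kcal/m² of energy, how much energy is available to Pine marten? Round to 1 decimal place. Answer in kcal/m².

Slug: 142500 × 0.1 = 14250 kcal/m²
Centipede: 14250 × 0.1 = 1425 kcal/m²
Wood mouse: 1425 × 0.14 = 199.5 kcal/m²
Pine marten: 199.5 × 0.12 = 23.94 kcal/m²

23.9 kcal/m²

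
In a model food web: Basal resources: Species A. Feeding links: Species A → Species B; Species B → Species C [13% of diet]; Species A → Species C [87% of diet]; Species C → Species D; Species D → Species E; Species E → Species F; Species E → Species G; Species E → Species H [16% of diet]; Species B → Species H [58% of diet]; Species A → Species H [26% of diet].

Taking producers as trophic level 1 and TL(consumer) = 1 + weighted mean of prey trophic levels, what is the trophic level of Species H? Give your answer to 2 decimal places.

3.08

Species B: 1 + 1 = 2
Species C: 1 + (0.13×2 + 0.87×1) = 2.13
Species D: 1 + 2.13 = 3.13
Species E: 1 + 3.13 = 4.13
Species F: 1 + 4.13 = 5.13
Species G: 1 + 4.13 = 5.13
Species H: 1 + (0.16×4.13 + 0.58×2 + 0.26×1) = 3.0808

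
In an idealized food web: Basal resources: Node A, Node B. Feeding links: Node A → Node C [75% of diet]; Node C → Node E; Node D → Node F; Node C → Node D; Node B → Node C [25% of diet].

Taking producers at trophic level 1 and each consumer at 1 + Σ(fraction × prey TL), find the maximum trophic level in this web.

Node C: 1 + (0.75×1 + 0.25×1) = 2
Node D: 1 + 2 = 3
Node E: 1 + 2 = 3
Node F: 1 + 3 = 4

4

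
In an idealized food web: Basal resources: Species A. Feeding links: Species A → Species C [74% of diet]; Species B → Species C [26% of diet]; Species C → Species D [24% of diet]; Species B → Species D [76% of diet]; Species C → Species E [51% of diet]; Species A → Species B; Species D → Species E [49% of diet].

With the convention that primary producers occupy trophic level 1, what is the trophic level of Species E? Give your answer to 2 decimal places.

3.65

Species B: 1 + 1 = 2
Species C: 1 + (0.26×2 + 0.74×1) = 2.26
Species D: 1 + (0.76×2 + 0.24×2.26) = 3.0624
Species E: 1 + (0.49×3.0624 + 0.51×2.26) = 3.653176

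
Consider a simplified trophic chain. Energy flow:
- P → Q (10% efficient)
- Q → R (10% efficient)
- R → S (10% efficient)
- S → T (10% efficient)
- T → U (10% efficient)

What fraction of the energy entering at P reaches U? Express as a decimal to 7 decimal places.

Product of link efficiencies: 0.1 × 0.1 × 0.1 × 0.1 × 0.1 = 0.00001

0.0000100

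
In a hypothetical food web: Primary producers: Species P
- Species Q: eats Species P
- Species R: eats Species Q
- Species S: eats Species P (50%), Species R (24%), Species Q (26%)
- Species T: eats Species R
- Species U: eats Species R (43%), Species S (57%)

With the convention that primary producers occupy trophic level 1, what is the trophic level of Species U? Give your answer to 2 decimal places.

Species Q: 1 + 1 = 2
Species R: 1 + 2 = 3
Species S: 1 + (0.5×1 + 0.24×3 + 0.26×2) = 2.74
Species T: 1 + 3 = 4
Species U: 1 + (0.43×3 + 0.57×2.74) = 3.8518

3.85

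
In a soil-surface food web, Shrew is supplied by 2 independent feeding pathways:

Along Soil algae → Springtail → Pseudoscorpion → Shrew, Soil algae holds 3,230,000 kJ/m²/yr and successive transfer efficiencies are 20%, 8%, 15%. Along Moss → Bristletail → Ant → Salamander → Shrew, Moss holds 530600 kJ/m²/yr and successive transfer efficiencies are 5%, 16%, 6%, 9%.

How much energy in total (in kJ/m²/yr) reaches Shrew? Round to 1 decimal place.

Via Soil algae: 3230000 × 0.2 × 0.08 × 0.15 = 7752 kJ/m²/yr
Via Moss: 530600 × 0.05 × 0.16 × 0.06 × 0.09 = 22.92192 kJ/m²/yr
Total at Shrew: 7752 + 22.92192 = 7774.92192 kJ/m²/yr

7774.9 kJ/m²/yr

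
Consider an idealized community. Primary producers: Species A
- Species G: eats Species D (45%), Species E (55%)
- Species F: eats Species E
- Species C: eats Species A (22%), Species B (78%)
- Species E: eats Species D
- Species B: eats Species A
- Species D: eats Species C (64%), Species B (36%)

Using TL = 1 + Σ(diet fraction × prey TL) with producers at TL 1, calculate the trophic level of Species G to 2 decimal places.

5.05

Species B: 1 + 1 = 2
Species C: 1 + (0.22×1 + 0.78×2) = 2.78
Species D: 1 + (0.64×2.78 + 0.36×2) = 3.4992
Species E: 1 + 3.4992 = 4.4992
Species F: 1 + 4.4992 = 5.4992
Species G: 1 + (0.45×3.4992 + 0.55×4.4992) = 5.0492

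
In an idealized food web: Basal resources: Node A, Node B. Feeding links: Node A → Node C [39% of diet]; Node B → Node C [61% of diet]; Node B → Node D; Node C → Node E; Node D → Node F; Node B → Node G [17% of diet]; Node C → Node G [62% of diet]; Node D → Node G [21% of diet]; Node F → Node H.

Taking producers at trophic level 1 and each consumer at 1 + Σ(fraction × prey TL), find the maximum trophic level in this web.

Node C: 1 + (0.39×1 + 0.61×1) = 2
Node D: 1 + 1 = 2
Node E: 1 + 2 = 3
Node F: 1 + 2 = 3
Node G: 1 + (0.17×1 + 0.62×2 + 0.21×2) = 2.83
Node H: 1 + 3 = 4

4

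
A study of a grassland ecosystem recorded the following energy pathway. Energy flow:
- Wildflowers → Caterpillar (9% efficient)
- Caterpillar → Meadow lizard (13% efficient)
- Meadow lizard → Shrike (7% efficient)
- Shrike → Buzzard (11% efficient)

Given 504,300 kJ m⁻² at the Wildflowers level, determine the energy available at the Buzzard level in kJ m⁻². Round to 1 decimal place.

Caterpillar: 504300 × 0.09 = 45387 kJ m⁻²
Meadow lizard: 45387 × 0.13 = 5900.31 kJ m⁻²
Shrike: 5900.31 × 0.07 = 413.0217 kJ m⁻²
Buzzard: 413.0217 × 0.11 = 45.432387 kJ m⁻²

45.4 kJ m⁻²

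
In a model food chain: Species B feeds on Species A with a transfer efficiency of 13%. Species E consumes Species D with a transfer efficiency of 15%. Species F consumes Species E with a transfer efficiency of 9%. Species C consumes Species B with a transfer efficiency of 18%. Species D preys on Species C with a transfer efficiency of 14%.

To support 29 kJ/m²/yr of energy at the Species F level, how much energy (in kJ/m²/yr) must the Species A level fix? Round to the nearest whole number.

Cumulative transfer efficiency: 0.13 × 0.18 × 0.14 × 0.15 × 0.09 = 0.000044226
Species A energy = 29 / 0.000044226 = 655723 kJ/m²/yr

655723 kJ/m²/yr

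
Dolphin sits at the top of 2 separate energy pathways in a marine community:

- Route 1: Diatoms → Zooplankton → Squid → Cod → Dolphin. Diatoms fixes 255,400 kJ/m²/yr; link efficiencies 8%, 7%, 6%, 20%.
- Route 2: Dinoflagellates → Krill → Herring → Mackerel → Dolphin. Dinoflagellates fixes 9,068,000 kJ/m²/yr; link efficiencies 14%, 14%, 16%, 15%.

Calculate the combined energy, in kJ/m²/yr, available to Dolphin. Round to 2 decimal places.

Route 1: 255400 × 0.08 × 0.07 × 0.06 × 0.2 = 17.16288 kJ/m²/yr
Route 2: 9068000 × 0.14 × 0.14 × 0.16 × 0.15 = 4265.5872 kJ/m²/yr
Total at Dolphin: 17.16288 + 4265.5872 = 4282.75008 kJ/m²/yr

4282.75 kJ/m²/yr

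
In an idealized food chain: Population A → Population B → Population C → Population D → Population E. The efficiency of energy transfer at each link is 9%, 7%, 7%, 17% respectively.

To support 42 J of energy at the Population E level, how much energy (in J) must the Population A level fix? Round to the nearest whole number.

560224 J

Cumulative transfer efficiency: 0.09 × 0.07 × 0.07 × 0.17 = 0.00007497
Population A energy = 42 / 0.00007497 = 560224 J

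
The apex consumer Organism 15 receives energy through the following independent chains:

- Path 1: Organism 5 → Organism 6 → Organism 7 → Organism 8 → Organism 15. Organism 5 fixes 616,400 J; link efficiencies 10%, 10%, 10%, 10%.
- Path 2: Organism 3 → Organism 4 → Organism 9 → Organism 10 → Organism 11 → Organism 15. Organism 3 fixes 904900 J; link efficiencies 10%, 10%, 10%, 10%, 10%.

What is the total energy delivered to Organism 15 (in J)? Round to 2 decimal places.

Path 1: 616400 × 0.1 × 0.1 × 0.1 × 0.1 = 61.64 J
Path 2: 904900 × 0.1 × 0.1 × 0.1 × 0.1 × 0.1 = 9.049 J
Total at Organism 15: 61.64 + 9.049 = 70.689 J

70.69 J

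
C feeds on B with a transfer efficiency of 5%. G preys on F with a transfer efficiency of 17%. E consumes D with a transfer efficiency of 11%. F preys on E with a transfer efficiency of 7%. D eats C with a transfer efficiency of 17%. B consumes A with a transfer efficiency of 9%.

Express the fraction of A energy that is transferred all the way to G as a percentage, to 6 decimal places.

Product of link efficiencies: 0.09 × 0.05 × 0.17 × 0.11 × 0.07 × 0.17 = 0.000001001385
As a percentage: 0.000001001385 × 100 = 0.000100%

0.000100%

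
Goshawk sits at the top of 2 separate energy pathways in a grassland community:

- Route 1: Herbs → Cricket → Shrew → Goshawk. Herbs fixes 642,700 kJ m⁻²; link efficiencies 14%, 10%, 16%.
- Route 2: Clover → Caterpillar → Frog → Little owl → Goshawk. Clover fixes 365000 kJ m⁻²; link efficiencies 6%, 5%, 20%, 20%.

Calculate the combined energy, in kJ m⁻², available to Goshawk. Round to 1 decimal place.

1483.4 kJ m⁻²

Route 1: 642700 × 0.14 × 0.1 × 0.16 = 1439.648 kJ m⁻²
Route 2: 365000 × 0.06 × 0.05 × 0.2 × 0.2 = 43.8 kJ m⁻²
Total at Goshawk: 1439.648 + 43.8 = 1483.448 kJ m⁻²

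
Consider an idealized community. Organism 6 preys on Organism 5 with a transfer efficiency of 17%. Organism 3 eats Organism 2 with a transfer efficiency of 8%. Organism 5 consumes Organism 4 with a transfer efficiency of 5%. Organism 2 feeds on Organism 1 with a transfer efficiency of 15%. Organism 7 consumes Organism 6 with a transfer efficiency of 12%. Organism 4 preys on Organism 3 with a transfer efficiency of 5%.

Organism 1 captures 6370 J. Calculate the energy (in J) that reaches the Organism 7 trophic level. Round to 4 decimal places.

Organism 2: 6370 × 0.15 = 955.5 J
Organism 3: 955.5 × 0.08 = 76.44 J
Organism 4: 76.44 × 0.05 = 3.822 J
Organism 5: 3.822 × 0.05 = 0.1911 J
Organism 6: 0.1911 × 0.17 = 0.032487 J
Organism 7: 0.032487 × 0.12 = 0.00389844 J

0.0039 J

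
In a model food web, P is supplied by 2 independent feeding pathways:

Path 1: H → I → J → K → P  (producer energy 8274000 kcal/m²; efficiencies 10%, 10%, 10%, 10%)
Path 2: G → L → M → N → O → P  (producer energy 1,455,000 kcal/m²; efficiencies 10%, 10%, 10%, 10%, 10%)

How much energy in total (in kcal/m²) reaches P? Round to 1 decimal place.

Path 1: 8274000 × 0.1 × 0.1 × 0.1 × 0.1 = 827.4 kcal/m²
Path 2: 1455000 × 0.1 × 0.1 × 0.1 × 0.1 × 0.1 = 14.55 kcal/m²
Total at P: 827.4 + 14.55 = 841.95 kcal/m²

842.0 kcal/m²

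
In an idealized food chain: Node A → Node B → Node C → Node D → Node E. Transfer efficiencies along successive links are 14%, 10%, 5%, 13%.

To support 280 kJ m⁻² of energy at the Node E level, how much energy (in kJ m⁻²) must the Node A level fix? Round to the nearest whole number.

3076923 kJ m⁻²

Cumulative transfer efficiency: 0.14 × 0.1 × 0.05 × 0.13 = 0.000091
Node A energy = 280 / 0.000091 = 3076923 kJ m⁻²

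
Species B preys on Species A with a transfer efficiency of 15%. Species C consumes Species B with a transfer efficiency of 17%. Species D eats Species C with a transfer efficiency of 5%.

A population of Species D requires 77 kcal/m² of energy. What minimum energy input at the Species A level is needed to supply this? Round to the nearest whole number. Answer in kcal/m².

Cumulative transfer efficiency: 0.15 × 0.17 × 0.05 = 0.001275
Species A energy = 77 / 0.001275 = 60392 kcal/m²

60392 kcal/m²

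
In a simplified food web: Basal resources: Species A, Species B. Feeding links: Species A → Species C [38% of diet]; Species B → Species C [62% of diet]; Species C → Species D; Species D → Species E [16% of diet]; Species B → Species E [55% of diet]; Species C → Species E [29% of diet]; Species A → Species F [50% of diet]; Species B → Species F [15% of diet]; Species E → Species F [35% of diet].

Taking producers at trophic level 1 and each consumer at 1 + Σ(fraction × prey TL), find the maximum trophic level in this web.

3

Species C: 1 + (0.38×1 + 0.62×1) = 2
Species D: 1 + 2 = 3
Species E: 1 + (0.16×3 + 0.55×1 + 0.29×2) = 2.61
Species F: 1 + (0.5×1 + 0.15×1 + 0.35×2.61) = 2.5635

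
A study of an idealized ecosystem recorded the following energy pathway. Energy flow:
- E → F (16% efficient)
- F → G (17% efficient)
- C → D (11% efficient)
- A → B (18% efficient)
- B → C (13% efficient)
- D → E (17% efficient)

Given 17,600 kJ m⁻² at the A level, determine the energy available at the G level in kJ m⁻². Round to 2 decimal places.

B: 17600 × 0.18 = 3168 kJ m⁻²
C: 3168 × 0.13 = 411.84 kJ m⁻²
D: 411.84 × 0.11 = 45.3024 kJ m⁻²
E: 45.3024 × 0.17 = 7.701408 kJ m⁻²
F: 7.701408 × 0.16 = 1.23222528 kJ m⁻²
G: 1.23222528 × 0.17 = 0.2094782976 kJ m⁻²

0.21 kJ m⁻²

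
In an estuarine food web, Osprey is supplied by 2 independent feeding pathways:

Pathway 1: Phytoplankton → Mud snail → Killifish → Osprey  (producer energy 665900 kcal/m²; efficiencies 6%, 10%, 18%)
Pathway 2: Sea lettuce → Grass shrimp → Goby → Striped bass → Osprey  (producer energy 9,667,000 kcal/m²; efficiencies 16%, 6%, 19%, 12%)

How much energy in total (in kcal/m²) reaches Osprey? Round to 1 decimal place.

Pathway 1: 665900 × 0.06 × 0.1 × 0.18 = 719.172 kcal/m²
Pathway 2: 9667000 × 0.16 × 0.06 × 0.19 × 0.12 = 2115.91296 kcal/m²
Total at Osprey: 719.172 + 2115.91296 = 2835.08496 kcal/m²

2835.1 kcal/m²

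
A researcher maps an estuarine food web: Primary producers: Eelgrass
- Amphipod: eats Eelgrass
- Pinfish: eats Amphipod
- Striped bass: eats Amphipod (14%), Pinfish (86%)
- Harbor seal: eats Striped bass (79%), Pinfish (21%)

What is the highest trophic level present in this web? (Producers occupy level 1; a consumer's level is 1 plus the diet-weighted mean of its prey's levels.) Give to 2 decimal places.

Amphipod: 1 + 1 = 2
Pinfish: 1 + 2 = 3
Striped bass: 1 + (0.14×2 + 0.86×3) = 3.86
Harbor seal: 1 + (0.79×3.86 + 0.21×3) = 4.6794

4.68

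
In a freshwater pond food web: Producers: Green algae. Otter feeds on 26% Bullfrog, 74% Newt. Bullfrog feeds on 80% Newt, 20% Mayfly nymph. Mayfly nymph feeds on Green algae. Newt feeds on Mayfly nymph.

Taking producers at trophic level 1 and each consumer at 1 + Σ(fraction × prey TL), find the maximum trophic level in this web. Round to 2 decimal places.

4.21

Mayfly nymph: 1 + 1 = 2
Newt: 1 + 2 = 3
Bullfrog: 1 + (0.8×3 + 0.2×2) = 3.8
Otter: 1 + (0.26×3.8 + 0.74×3) = 4.208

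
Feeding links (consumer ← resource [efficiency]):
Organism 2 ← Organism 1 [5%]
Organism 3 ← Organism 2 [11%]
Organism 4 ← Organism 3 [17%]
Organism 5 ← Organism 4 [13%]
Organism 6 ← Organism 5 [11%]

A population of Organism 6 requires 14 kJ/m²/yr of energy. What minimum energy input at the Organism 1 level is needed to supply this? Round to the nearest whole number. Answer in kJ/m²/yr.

1047081 kJ/m²/yr

Cumulative transfer efficiency: 0.05 × 0.11 × 0.17 × 0.13 × 0.11 = 0.0000133705
Organism 1 energy = 14 / 0.0000133705 = 1047081 kJ/m²/yr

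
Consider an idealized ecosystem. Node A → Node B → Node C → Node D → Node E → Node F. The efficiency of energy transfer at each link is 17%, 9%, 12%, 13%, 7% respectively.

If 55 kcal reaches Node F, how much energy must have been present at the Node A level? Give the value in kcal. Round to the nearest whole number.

Cumulative transfer efficiency: 0.17 × 0.09 × 0.12 × 0.13 × 0.07 = 0.0000167076
Node A energy = 55 / 0.0000167076 = 3291915 kcal

3291915 kcal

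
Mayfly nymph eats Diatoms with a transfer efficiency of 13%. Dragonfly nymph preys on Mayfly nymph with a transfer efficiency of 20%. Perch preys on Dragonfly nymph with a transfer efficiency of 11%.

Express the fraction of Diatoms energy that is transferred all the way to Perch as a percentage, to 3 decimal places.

0.286%

Product of link efficiencies: 0.13 × 0.2 × 0.11 = 0.00286
As a percentage: 0.00286 × 100 = 0.286%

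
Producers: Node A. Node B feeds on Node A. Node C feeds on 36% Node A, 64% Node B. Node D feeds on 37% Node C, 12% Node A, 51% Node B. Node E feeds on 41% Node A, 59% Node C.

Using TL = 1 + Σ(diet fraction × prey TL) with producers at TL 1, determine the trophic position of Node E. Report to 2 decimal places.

Node B: 1 + 1 = 2
Node C: 1 + (0.36×1 + 0.64×2) = 2.64
Node D: 1 + (0.37×2.64 + 0.12×1 + 0.51×2) = 3.1168
Node E: 1 + (0.41×1 + 0.59×2.64) = 2.9676

2.97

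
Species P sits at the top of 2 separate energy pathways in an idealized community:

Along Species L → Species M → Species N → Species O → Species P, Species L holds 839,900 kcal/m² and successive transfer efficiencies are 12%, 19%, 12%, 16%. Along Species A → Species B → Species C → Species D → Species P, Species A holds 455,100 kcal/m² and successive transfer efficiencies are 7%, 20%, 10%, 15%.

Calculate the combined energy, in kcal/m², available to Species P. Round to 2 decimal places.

Via Species L: 839900 × 0.12 × 0.19 × 0.12 × 0.16 = 367.674624 kcal/m²
Via Species A: 455100 × 0.07 × 0.2 × 0.1 × 0.15 = 95.571 kcal/m²
Total at Species P: 367.674624 + 95.571 = 463.245624 kcal/m²

463.25 kcal/m²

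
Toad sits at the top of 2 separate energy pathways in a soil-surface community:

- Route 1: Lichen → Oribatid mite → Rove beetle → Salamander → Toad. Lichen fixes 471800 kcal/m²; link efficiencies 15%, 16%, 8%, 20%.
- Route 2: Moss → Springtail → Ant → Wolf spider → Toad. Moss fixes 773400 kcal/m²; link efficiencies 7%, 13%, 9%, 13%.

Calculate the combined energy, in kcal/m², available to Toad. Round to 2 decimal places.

Route 1: 471800 × 0.15 × 0.16 × 0.08 × 0.2 = 181.1712 kcal/m²
Route 2: 773400 × 0.07 × 0.13 × 0.09 × 0.13 = 82.343898 kcal/m²
Total at Toad: 181.1712 + 82.343898 = 263.515098 kcal/m²

263.52 kcal/m²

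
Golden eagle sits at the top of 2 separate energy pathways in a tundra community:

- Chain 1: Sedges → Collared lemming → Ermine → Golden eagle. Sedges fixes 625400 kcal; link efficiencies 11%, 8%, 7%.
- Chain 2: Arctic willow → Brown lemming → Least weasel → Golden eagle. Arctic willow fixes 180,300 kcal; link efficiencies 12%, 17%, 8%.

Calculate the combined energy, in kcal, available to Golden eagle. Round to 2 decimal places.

679.50 kcal

Chain 1: 625400 × 0.11 × 0.08 × 0.07 = 385.2464 kcal
Chain 2: 180300 × 0.12 × 0.17 × 0.08 = 294.2496 kcal
Total at Golden eagle: 385.2464 + 294.2496 = 679.496 kcal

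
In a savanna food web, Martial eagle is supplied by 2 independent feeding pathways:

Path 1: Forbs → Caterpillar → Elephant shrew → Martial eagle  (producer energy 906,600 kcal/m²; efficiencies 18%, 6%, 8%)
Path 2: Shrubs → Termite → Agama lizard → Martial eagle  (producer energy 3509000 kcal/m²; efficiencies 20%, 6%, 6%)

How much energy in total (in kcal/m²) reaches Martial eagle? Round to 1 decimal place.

Path 1: 906600 × 0.18 × 0.06 × 0.08 = 783.3024 kcal/m²
Path 2: 3509000 × 0.2 × 0.06 × 0.06 = 2526.48 kcal/m²
Total at Martial eagle: 783.3024 + 2526.48 = 3309.7824 kcal/m²

3309.8 kcal/m²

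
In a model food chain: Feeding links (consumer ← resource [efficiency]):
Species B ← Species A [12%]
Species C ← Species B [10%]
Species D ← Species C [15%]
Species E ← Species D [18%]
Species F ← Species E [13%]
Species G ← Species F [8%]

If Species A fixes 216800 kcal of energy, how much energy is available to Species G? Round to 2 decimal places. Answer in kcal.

Species B: 216800 × 0.12 = 26016 kcal
Species C: 26016 × 0.1 = 2601.6 kcal
Species D: 2601.6 × 0.15 = 390.24 kcal
Species E: 390.24 × 0.18 = 70.2432 kcal
Species F: 70.2432 × 0.13 = 9.131616 kcal
Species G: 9.131616 × 0.08 = 0.73052928 kcal

0.73 kcal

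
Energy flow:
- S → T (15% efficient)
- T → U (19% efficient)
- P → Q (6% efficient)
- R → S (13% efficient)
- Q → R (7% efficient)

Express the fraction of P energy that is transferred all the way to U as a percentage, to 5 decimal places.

0.00156%

Product of link efficiencies: 0.06 × 0.07 × 0.13 × 0.15 × 0.19 = 0.000015561
As a percentage: 0.000015561 × 100 = 0.00156%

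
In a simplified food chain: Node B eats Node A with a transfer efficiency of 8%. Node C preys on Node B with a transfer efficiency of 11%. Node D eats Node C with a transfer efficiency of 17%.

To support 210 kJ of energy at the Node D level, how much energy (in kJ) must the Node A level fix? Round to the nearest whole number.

140374 kJ

Cumulative transfer efficiency: 0.08 × 0.11 × 0.17 = 0.001496
Node A energy = 210 / 0.001496 = 140374 kJ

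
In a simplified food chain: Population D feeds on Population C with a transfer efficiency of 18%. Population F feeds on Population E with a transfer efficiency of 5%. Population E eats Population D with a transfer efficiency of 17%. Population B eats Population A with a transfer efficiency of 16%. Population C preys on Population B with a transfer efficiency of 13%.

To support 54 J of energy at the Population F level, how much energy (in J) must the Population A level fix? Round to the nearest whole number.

Cumulative transfer efficiency: 0.16 × 0.13 × 0.18 × 0.17 × 0.05 = 0.000031824
Population A energy = 54 / 0.000031824 = 1696833 J

1696833 J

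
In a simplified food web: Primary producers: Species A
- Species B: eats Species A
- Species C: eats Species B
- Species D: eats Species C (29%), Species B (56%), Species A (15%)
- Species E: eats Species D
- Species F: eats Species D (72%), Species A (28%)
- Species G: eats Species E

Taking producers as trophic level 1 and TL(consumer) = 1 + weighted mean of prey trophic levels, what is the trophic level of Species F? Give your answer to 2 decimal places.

Species B: 1 + 1 = 2
Species C: 1 + 2 = 3
Species D: 1 + (0.29×3 + 0.56×2 + 0.15×1) = 3.14
Species E: 1 + 3.14 = 4.14
Species F: 1 + (0.72×3.14 + 0.28×1) = 3.5408
Species G: 1 + 4.14 = 5.14

3.54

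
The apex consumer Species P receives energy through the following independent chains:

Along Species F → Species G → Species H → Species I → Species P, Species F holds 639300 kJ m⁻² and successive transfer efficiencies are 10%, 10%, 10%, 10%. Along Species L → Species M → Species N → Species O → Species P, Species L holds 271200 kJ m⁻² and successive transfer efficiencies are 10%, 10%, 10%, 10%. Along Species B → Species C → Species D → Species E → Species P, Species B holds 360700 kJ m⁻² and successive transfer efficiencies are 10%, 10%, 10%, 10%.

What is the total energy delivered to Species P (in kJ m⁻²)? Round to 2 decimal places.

Via Species F: 639300 × 0.1 × 0.1 × 0.1 × 0.1 = 63.93 kJ m⁻²
Via Species L: 271200 × 0.1 × 0.1 × 0.1 × 0.1 = 27.12 kJ m⁻²
Via Species B: 360700 × 0.1 × 0.1 × 0.1 × 0.1 = 36.07 kJ m⁻²
Total at Species P: 63.93 + 27.12 + 36.07 = 127.12 kJ m⁻²

127.12 kJ m⁻²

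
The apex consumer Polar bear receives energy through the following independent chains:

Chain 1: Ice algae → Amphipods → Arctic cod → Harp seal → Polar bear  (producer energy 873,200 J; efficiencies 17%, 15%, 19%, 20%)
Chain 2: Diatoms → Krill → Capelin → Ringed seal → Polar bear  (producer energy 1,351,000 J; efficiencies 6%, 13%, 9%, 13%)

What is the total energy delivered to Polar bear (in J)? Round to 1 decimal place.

969.4 J

Chain 1: 873200 × 0.17 × 0.15 × 0.19 × 0.2 = 846.1308 J
Chain 2: 1351000 × 0.06 × 0.13 × 0.09 × 0.13 = 123.29226 J
Total at Polar bear: 846.1308 + 123.29226 = 969.42306 J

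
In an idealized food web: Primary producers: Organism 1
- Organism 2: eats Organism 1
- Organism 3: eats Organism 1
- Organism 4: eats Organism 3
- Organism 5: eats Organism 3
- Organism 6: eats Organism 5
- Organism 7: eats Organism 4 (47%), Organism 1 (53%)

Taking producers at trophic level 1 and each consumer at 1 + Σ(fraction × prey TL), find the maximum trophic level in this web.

Organism 2: 1 + 1 = 2
Organism 3: 1 + 1 = 2
Organism 4: 1 + 2 = 3
Organism 5: 1 + 2 = 3
Organism 6: 1 + 3 = 4
Organism 7: 1 + (0.47×3 + 0.53×1) = 2.94

4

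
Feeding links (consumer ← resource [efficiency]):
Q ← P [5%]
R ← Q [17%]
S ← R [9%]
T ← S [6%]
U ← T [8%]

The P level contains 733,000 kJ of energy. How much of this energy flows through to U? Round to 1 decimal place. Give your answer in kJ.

Q: 733000 × 0.05 = 36650 kJ
R: 36650 × 0.17 = 6230.5 kJ
S: 6230.5 × 0.09 = 560.745 kJ
T: 560.745 × 0.06 = 33.6447 kJ
U: 33.6447 × 0.08 = 2.691576 kJ

2.7 kJ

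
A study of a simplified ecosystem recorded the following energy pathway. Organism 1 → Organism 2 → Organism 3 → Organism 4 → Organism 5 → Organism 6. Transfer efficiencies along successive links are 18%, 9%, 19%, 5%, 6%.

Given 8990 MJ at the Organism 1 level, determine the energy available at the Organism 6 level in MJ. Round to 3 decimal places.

Organism 2: 8990 × 0.18 = 1618.2 MJ
Organism 3: 1618.2 × 0.09 = 145.638 MJ
Organism 4: 145.638 × 0.19 = 27.67122 MJ
Organism 5: 27.67122 × 0.05 = 1.383561 MJ
Organism 6: 1.383561 × 0.06 = 0.08301366 MJ

0.083 MJ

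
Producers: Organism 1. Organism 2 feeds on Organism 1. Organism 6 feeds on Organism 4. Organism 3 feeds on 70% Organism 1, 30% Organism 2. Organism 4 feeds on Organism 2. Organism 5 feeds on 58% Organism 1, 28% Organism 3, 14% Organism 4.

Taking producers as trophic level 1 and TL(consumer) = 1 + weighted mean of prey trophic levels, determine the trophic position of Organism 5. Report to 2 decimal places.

2.64

Organism 2: 1 + 1 = 2
Organism 3: 1 + (0.7×1 + 0.3×2) = 2.3
Organism 4: 1 + 2 = 3
Organism 5: 1 + (0.58×1 + 0.28×2.3 + 0.14×3) = 2.644
Organism 6: 1 + 3 = 4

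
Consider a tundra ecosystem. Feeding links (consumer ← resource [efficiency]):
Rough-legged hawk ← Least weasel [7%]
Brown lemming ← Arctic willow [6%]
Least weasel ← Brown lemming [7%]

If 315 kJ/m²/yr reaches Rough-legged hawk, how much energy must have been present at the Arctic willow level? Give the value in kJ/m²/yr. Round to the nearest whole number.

Cumulative transfer efficiency: 0.06 × 0.07 × 0.07 = 0.000294
Arctic willow energy = 315 / 0.000294 = 1071429 kJ/m²/yr

1071429 kJ/m²/yr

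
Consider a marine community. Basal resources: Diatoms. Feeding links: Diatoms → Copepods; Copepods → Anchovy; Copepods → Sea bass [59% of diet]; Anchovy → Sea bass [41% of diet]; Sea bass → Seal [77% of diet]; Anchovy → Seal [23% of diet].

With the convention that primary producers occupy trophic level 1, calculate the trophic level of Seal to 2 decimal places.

4.32

Copepods: 1 + 1 = 2
Anchovy: 1 + 2 = 3
Sea bass: 1 + (0.59×2 + 0.41×3) = 3.41
Seal: 1 + (0.77×3.41 + 0.23×3) = 4.3157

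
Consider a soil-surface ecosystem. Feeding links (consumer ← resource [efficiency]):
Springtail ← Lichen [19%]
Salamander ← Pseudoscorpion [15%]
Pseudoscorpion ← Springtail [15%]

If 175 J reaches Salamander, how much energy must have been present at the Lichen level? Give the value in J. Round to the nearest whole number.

Cumulative transfer efficiency: 0.19 × 0.15 × 0.15 = 0.004275
Lichen energy = 175 / 0.004275 = 40936 J

40936 J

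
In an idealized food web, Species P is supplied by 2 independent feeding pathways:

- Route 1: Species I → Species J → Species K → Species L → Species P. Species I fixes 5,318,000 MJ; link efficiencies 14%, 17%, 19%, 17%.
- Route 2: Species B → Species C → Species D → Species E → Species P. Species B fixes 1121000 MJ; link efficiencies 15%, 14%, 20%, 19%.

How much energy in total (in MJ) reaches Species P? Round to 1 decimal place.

4982.7 MJ

Route 1: 5318000 × 0.14 × 0.17 × 0.19 × 0.17 = 4088.15932 MJ
Route 2: 1121000 × 0.15 × 0.14 × 0.2 × 0.19 = 894.558 MJ
Total at Species P: 4088.15932 + 894.558 = 4982.71732 MJ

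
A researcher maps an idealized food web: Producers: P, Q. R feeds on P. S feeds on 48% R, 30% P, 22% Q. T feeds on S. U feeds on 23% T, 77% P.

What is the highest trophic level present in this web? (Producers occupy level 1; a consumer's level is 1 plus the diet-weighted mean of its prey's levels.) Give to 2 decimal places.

3.48

R: 1 + 1 = 2
S: 1 + (0.48×2 + 0.3×1 + 0.22×1) = 2.48
T: 1 + 2.48 = 3.48
U: 1 + (0.23×3.48 + 0.77×1) = 2.5704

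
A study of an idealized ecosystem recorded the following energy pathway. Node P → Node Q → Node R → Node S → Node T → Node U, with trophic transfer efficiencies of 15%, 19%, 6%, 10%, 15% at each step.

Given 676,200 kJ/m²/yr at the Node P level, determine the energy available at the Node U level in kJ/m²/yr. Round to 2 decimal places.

Node Q: 676200 × 0.15 = 101430 kJ/m²/yr
Node R: 101430 × 0.19 = 19271.7 kJ/m²/yr
Node S: 19271.7 × 0.06 = 1156.302 kJ/m²/yr
Node T: 1156.302 × 0.1 = 115.6302 kJ/m²/yr
Node U: 115.6302 × 0.15 = 17.34453 kJ/m²/yr

17.34 kJ/m²/yr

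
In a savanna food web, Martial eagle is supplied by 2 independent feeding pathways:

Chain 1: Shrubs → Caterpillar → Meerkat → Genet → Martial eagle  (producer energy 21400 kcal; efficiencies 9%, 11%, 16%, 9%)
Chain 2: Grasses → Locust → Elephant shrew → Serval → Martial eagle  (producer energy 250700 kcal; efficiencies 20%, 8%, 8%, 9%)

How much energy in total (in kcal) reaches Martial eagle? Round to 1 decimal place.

Chain 1: 21400 × 0.09 × 0.11 × 0.16 × 0.09 = 3.050784 kcal
Chain 2: 250700 × 0.2 × 0.08 × 0.08 × 0.09 = 28.88064 kcal
Total at Martial eagle: 3.050784 + 28.88064 = 31.931424 kcal

31.9 kcal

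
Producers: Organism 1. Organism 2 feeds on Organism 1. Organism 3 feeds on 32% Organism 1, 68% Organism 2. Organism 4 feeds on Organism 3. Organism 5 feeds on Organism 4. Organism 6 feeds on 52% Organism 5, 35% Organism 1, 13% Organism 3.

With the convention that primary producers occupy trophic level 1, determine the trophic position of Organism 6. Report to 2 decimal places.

4.13

Organism 2: 1 + 1 = 2
Organism 3: 1 + (0.32×1 + 0.68×2) = 2.68
Organism 4: 1 + 2.68 = 3.68
Organism 5: 1 + 3.68 = 4.68
Organism 6: 1 + (0.52×4.68 + 0.35×1 + 0.13×2.68) = 4.132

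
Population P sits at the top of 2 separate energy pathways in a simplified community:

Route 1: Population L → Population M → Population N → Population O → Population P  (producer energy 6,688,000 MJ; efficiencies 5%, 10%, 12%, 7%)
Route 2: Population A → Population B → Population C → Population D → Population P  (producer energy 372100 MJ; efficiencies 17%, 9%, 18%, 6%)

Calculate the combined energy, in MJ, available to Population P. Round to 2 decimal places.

Route 1: 6688000 × 0.05 × 0.1 × 0.12 × 0.07 = 280.896 MJ
Route 2: 372100 × 0.17 × 0.09 × 0.18 × 0.06 = 61.485804 MJ
Total at Population P: 280.896 + 61.485804 = 342.381804 MJ

342.38 MJ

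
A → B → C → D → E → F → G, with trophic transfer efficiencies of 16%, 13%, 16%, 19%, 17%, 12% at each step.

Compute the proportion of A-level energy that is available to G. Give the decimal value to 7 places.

0.0000129

Product of link efficiencies: 0.16 × 0.13 × 0.16 × 0.19 × 0.17 × 0.12 = 0.000012899328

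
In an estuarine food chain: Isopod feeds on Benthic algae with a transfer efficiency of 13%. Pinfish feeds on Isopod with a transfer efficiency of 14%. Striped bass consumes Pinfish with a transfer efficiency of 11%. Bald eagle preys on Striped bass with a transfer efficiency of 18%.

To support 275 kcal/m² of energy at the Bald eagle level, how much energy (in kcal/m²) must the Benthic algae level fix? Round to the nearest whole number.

Cumulative transfer efficiency: 0.13 × 0.14 × 0.11 × 0.18 = 0.00036036
Benthic algae energy = 275 / 0.00036036 = 763126 kcal/m²

763126 kcal/m²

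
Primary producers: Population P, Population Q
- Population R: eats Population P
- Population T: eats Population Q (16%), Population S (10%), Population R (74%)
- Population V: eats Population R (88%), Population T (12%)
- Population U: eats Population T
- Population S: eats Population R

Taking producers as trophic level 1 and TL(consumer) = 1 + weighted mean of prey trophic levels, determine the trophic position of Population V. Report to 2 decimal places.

Population R: 1 + 1 = 2
Population S: 1 + 2 = 3
Population T: 1 + (0.16×1 + 0.1×3 + 0.74×2) = 2.94
Population U: 1 + 2.94 = 3.94
Population V: 1 + (0.88×2 + 0.12×2.94) = 3.1128

3.11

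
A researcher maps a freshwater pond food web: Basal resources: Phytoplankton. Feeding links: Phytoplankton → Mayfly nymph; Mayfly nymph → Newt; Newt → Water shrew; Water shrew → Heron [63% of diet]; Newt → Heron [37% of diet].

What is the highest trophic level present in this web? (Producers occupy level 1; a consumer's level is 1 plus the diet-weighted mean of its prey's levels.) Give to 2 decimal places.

Mayfly nymph: 1 + 1 = 2
Newt: 1 + 2 = 3
Water shrew: 1 + 3 = 4
Heron: 1 + (0.63×4 + 0.37×3) = 4.63

4.63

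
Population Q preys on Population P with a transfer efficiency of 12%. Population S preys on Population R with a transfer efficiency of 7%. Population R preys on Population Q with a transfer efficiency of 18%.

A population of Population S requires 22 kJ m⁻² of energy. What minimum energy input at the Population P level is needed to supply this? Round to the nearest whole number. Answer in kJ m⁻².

Cumulative transfer efficiency: 0.12 × 0.18 × 0.07 = 0.001512
Population P energy = 22 / 0.001512 = 14550 kJ m⁻²

14550 kJ m⁻²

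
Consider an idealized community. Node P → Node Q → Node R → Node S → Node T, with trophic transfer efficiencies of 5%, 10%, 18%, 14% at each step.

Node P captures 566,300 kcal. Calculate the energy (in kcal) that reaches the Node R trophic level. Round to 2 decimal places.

Node Q: 566300 × 0.05 = 28315 kcal
Node R: 28315 × 0.1 = 2831.5 kcal

2831.50 kcal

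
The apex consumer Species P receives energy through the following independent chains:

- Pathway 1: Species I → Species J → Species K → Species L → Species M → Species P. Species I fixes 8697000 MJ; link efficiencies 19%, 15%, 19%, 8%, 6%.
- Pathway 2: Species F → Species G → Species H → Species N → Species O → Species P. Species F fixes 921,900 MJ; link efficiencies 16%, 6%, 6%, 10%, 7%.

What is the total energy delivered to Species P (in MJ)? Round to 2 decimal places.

229.77 MJ

Pathway 1: 8697000 × 0.19 × 0.15 × 0.19 × 0.08 × 0.06 = 226.052424 MJ
Pathway 2: 921900 × 0.16 × 0.06 × 0.06 × 0.1 × 0.07 = 3.7171008 MJ
Total at Species P: 226.052424 + 3.7171008 = 229.7695248 MJ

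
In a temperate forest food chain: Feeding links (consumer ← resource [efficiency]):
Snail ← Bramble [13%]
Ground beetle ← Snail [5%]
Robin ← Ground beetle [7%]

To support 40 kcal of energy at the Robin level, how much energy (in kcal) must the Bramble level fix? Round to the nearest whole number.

87912 kcal

Cumulative transfer efficiency: 0.13 × 0.05 × 0.07 = 0.000455
Bramble energy = 40 / 0.000455 = 87912 kcal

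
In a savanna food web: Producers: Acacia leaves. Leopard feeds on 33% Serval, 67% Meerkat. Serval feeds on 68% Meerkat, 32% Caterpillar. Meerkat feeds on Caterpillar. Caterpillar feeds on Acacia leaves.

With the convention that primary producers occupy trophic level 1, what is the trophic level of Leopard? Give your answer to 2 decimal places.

4.22

Caterpillar: 1 + 1 = 2
Meerkat: 1 + 2 = 3
Serval: 1 + (0.68×3 + 0.32×2) = 3.68
Leopard: 1 + (0.33×3.68 + 0.67×3) = 4.2244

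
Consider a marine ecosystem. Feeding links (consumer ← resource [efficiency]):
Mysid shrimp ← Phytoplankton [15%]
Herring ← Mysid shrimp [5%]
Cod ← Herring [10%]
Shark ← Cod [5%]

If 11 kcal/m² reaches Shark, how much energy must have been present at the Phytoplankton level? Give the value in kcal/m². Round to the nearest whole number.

Cumulative transfer efficiency: 0.15 × 0.05 × 0.1 × 0.05 = 0.0000375
Phytoplankton energy = 11 / 0.0000375 = 293333 kcal/m²

293333 kcal/m²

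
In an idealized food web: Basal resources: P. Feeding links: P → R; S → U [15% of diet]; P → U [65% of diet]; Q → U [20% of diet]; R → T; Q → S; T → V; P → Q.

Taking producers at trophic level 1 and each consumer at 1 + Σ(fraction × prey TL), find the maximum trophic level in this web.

4

Q: 1 + 1 = 2
R: 1 + 1 = 2
S: 1 + 2 = 3
T: 1 + 2 = 3
U: 1 + (0.2×2 + 0.65×1 + 0.15×3) = 2.5
V: 1 + 3 = 4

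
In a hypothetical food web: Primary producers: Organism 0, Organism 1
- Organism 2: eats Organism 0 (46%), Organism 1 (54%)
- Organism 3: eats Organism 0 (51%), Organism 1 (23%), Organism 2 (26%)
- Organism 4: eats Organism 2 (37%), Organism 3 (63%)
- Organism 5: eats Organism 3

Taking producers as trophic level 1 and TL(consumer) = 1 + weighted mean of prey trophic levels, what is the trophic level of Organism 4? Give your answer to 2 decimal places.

3.16

Organism 2: 1 + (0.46×1 + 0.54×1) = 2
Organism 3: 1 + (0.51×1 + 0.23×1 + 0.26×2) = 2.26
Organism 4: 1 + (0.37×2 + 0.63×2.26) = 3.1638
Organism 5: 1 + 2.26 = 3.26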